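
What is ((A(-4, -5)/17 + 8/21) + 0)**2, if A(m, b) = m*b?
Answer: 309136/127449 ≈ 2.4256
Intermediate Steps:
A(m, b) = b*m
((A(-4, -5)/17 + 8/21) + 0)**2 = ((-5*(-4)/17 + 8/21) + 0)**2 = ((20*(1/17) + 8*(1/21)) + 0)**2 = ((20/17 + 8/21) + 0)**2 = (556/357 + 0)**2 = (556/357)**2 = 309136/127449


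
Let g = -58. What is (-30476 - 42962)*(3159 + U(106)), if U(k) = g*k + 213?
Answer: 203863888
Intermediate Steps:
U(k) = 213 - 58*k (U(k) = -58*k + 213 = 213 - 58*k)
(-30476 - 42962)*(3159 + U(106)) = (-30476 - 42962)*(3159 + (213 - 58*106)) = -73438*(3159 + (213 - 6148)) = -73438*(3159 - 5935) = -73438*(-2776) = 203863888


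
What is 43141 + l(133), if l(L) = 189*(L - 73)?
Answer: 54481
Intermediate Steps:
l(L) = -13797 + 189*L (l(L) = 189*(-73 + L) = -13797 + 189*L)
43141 + l(133) = 43141 + (-13797 + 189*133) = 43141 + (-13797 + 25137) = 43141 + 11340 = 54481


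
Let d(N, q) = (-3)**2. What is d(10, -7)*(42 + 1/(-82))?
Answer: 30987/82 ≈ 377.89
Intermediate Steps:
d(N, q) = 9
d(10, -7)*(42 + 1/(-82)) = 9*(42 + 1/(-82)) = 9*(42 - 1/82) = 9*(3443/82) = 30987/82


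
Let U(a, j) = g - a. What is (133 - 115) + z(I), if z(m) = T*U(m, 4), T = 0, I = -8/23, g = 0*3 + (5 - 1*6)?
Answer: 18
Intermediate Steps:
g = -1 (g = 0 + (5 - 6) = 0 - 1 = -1)
I = -8/23 (I = -8*1/23 = -8/23 ≈ -0.34783)
U(a, j) = -1 - a
z(m) = 0 (z(m) = 0*(-1 - m) = 0)
(133 - 115) + z(I) = (133 - 115) + 0 = 18 + 0 = 18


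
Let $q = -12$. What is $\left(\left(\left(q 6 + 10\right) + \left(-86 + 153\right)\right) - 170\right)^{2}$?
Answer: $27225$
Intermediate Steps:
$\left(\left(\left(q 6 + 10\right) + \left(-86 + 153\right)\right) - 170\right)^{2} = \left(\left(\left(\left(-12\right) 6 + 10\right) + \left(-86 + 153\right)\right) - 170\right)^{2} = \left(\left(\left(-72 + 10\right) + 67\right) - 170\right)^{2} = \left(\left(-62 + 67\right) - 170\right)^{2} = \left(5 - 170\right)^{2} = \left(-165\right)^{2} = 27225$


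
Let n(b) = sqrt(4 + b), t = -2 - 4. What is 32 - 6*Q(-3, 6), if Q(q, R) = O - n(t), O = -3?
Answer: 50 + 6*I*sqrt(2) ≈ 50.0 + 8.4853*I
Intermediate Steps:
t = -6
Q(q, R) = -3 - I*sqrt(2) (Q(q, R) = -3 - sqrt(4 - 6) = -3 - sqrt(-2) = -3 - I*sqrt(2))
32 - 6*Q(-3, 6) = 32 - 6*(-3 - I*sqrt(2)) = 32 + (18 + 6*I*sqrt(2)) = 50 + 6*I*sqrt(2)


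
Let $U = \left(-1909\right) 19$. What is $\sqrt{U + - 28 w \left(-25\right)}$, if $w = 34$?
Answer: $i \sqrt{12471} \approx 111.67 i$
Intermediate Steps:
$U = -36271$
$\sqrt{U + - 28 w \left(-25\right)} = \sqrt{-36271 + \left(-28\right) 34 \left(-25\right)} = \sqrt{-36271 - -23800} = \sqrt{-36271 + 23800} = \sqrt{-12471} = i \sqrt{12471}$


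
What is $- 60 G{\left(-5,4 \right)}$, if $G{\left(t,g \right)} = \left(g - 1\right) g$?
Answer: $-720$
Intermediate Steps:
$G{\left(t,g \right)} = g \left(-1 + g\right)$ ($G{\left(t,g \right)} = \left(-1 + g\right) g = g \left(-1 + g\right)$)
$- 60 G{\left(-5,4 \right)} = - 60 \cdot 4 \left(-1 + 4\right) = - 60 \cdot 4 \cdot 3 = \left(-60\right) 12 = -720$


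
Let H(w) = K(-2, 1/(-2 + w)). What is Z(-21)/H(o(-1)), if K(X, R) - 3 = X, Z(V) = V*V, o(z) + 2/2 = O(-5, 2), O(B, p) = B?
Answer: 441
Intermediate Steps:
o(z) = -6 (o(z) = -1 - 5 = -6)
Z(V) = V**2
K(X, R) = 3 + X
H(w) = 1 (H(w) = 3 - 2 = 1)
Z(-21)/H(o(-1)) = (-21)**2/1 = 441*1 = 441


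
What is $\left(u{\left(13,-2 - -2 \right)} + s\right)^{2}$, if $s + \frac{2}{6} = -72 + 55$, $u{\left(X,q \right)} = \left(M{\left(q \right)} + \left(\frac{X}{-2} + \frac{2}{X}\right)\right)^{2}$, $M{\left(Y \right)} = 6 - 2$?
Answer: $\frac{575472121}{4112784} \approx 139.92$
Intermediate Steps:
$M{\left(Y \right)} = 4$
$u{\left(X,q \right)} = \left(4 + \frac{2}{X} - \frac{X}{2}\right)^{2}$ ($u{\left(X,q \right)} = \left(4 + \left(\frac{X}{-2} + \frac{2}{X}\right)\right)^{2} = \left(4 + \left(X \left(- \frac{1}{2}\right) + \frac{2}{X}\right)\right)^{2} = \left(4 - \left(\frac{X}{2} - \frac{2}{X}\right)\right)^{2} = \left(4 + \frac{2}{X} - \frac{X}{2}\right)^{2}$)
$s = - \frac{52}{3}$ ($s = - \frac{1}{3} + \left(-72 + 55\right) = - \frac{1}{3} - 17 = - \frac{52}{3} \approx -17.333$)
$\left(u{\left(13,-2 - -2 \right)} + s\right)^{2} = \left(\frac{\left(4 - 13^{2} + 8 \cdot 13\right)^{2}}{4 \cdot 169} - \frac{52}{3}\right)^{2} = \left(\frac{1}{4} \cdot \frac{1}{169} \left(4 - 169 + 104\right)^{2} - \frac{52}{3}\right)^{2} = \left(\frac{1}{4} \cdot \frac{1}{169} \left(-61\right)^{2} - \frac{52}{3}\right)^{2} = \left(\frac{1}{4} \cdot \frac{1}{169} \cdot 3721 - \frac{52}{3}\right)^{2} = \left(\frac{3721}{676} - \frac{52}{3}\right)^{2} = \left(- \frac{23989}{2028}\right)^{2} = \frac{575472121}{4112784}$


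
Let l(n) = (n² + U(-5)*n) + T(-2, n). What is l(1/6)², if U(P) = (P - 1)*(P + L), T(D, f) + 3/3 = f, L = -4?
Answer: 87025/1296 ≈ 67.149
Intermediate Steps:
T(D, f) = -1 + f
U(P) = (-1 + P)*(-4 + P) (U(P) = (P - 1)*(P - 4) = (-1 + P)*(-4 + P))
l(n) = -1 + n² + 55*n (l(n) = (n² + (4 + (-5)² - 5*(-5))*n) + (-1 + n) = (n² + (4 + 25 + 25)*n) + (-1 + n) = (n² + 54*n) + (-1 + n) = -1 + n² + 55*n)
l(1/6)² = (-1 + (1/6)² + 55/6)² = (-1 + (⅙)² + 55*(⅙))² = (-1 + 1/36 + 55/6)² = (295/36)² = 87025/1296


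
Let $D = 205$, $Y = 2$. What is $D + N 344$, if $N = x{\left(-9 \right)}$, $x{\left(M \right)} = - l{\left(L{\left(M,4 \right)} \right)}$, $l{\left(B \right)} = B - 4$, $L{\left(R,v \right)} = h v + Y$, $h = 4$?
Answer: $-4611$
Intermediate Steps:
$L{\left(R,v \right)} = 2 + 4 v$ ($L{\left(R,v \right)} = 4 v + 2 = 2 + 4 v$)
$l{\left(B \right)} = -4 + B$
$x{\left(M \right)} = -14$ ($x{\left(M \right)} = - (-4 + \left(2 + 4 \cdot 4\right)) = - (-4 + \left(2 + 16\right)) = - (-4 + 18) = \left(-1\right) 14 = -14$)
$N = -14$
$D + N 344 = 205 - 4816 = -4611$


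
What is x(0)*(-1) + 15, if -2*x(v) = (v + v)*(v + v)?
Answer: 15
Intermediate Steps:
x(v) = -2*v² (x(v) = -(v + v)*(v + v)/2 = -2*v*2*v/2 = -2*v²)
x(0)*(-1) + 15 = -2*0²*(-1) + 15 = -2*0*(-1) + 15 = 0*(-1) + 15 = 0 + 15 = 15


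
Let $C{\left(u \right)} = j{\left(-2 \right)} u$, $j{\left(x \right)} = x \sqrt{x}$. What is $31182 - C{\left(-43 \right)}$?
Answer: $31182 - 86 i \sqrt{2} \approx 31182.0 - 121.62 i$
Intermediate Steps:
$j{\left(x \right)} = x^{\frac{3}{2}}$
$C{\left(u \right)} = - 2 i u \sqrt{2}$ ($C{\left(u \right)} = \left(-2\right)^{\frac{3}{2}} u = - 2 i \sqrt{2} u = - 2 i u \sqrt{2}$)
$31182 - C{\left(-43 \right)} = 31182 - \left(-2\right) i \left(-43\right) \sqrt{2} = 31182 - 86 i \sqrt{2}$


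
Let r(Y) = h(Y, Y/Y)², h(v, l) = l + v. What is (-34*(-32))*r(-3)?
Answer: 4352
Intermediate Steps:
r(Y) = (1 + Y)² (r(Y) = (Y/Y + Y)² = (1 + Y)²)
(-34*(-32))*r(-3) = (-34*(-32))*(1 - 3)² = 1088*(-2)² = 1088*4 = 4352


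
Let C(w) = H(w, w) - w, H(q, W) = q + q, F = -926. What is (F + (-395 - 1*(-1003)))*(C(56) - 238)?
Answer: 57876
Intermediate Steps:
H(q, W) = 2*q
C(w) = w (C(w) = 2*w - w = w)
(F + (-395 - 1*(-1003)))*(C(56) - 238) = (-926 + (-395 - 1*(-1003)))*(56 - 238) = (-926 + (-395 + 1003))*(-182) = (-926 + 608)*(-182) = -318*(-182) = 57876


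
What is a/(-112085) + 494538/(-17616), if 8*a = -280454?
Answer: -9135455337/329081560 ≈ -27.760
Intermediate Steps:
a = -140227/4 (a = (1/8)*(-280454) = -140227/4 ≈ -35057.)
a/(-112085) + 494538/(-17616) = -140227/4/(-112085) + 494538/(-17616) = -140227/4*(-1/112085) + 494538*(-1/17616) = 140227/448340 - 82423/2936 = -9135455337/329081560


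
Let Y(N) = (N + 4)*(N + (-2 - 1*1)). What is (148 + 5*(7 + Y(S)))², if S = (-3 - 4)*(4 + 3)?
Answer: 141205689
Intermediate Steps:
S = -49 (S = -7*7 = -49)
Y(N) = (-3 + N)*(4 + N) (Y(N) = (4 + N)*(N + (-2 - 1)) = (4 + N)*(N - 3) = (4 + N)*(-3 + N) = (-3 + N)*(4 + N))
(148 + 5*(7 + Y(S)))² = (148 + 5*(7 + (-12 - 49 + (-49)²)))² = (148 + 5*(7 + (-12 - 49 + 2401)))² = (148 + 5*(7 + 2340))² = (148 + 5*2347)² = (148 + 11735)² = 11883² = 141205689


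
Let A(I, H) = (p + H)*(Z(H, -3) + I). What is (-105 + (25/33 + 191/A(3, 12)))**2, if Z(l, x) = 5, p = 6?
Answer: 26575194361/2509056 ≈ 10592.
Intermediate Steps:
A(I, H) = (5 + I)*(6 + H) (A(I, H) = (6 + H)*(5 + I) = (5 + I)*(6 + H))
(-105 + (25/33 + 191/A(3, 12)))**2 = (-105 + (25/33 + 191/(30 + 5*12 + 6*3 + 12*3)))**2 = (-105 + (25*(1/33) + 191/(30 + 60 + 18 + 36)))**2 = (-105 + (25/33 + 191/144))**2 = (-105 + 3301/1584)**2 = (-163019/1584)**2 = 26575194361/2509056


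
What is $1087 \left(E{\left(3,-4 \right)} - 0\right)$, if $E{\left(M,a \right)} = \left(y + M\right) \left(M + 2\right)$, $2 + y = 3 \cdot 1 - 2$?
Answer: $10870$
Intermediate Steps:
$y = -1$ ($y = -2 + \left(3 \cdot 1 - 2\right) = -2 + \left(3 - 2\right) = -2 + 1 = -1$)
$E{\left(M,a \right)} = \left(-1 + M\right) \left(2 + M\right)$ ($E{\left(M,a \right)} = \left(-1 + M\right) \left(M + 2\right) = \left(-1 + M\right) \left(2 + M\right)$)
$1087 \left(E{\left(3,-4 \right)} - 0\right) = 1087 \left(\left(-2 + 3 + 3^{2}\right) - 0\right) = 1087 \left(\left(-2 + 3 + 9\right) + 0\right) = 1087 \left(10 + 0\right) = 1087 \cdot 10 = 10870$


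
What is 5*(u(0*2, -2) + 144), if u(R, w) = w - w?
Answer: 720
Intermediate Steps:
u(R, w) = 0
5*(u(0*2, -2) + 144) = 5*(0 + 144) = 5*144 = 720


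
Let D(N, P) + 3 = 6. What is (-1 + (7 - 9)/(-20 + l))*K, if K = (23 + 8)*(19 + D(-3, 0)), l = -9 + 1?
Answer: -4433/7 ≈ -633.29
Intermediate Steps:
D(N, P) = 3 (D(N, P) = -3 + 6 = 3)
l = -8
K = 682 (K = (23 + 8)*(19 + 3) = 31*22 = 682)
(-1 + (7 - 9)/(-20 + l))*K = (-1 + (7 - 9)/(-20 - 8))*682 = (-1 - 2/(-28))*682 = (-1 - 2*(-1/28))*682 = (-1 + 1/14)*682 = -13/14*682 = -4433/7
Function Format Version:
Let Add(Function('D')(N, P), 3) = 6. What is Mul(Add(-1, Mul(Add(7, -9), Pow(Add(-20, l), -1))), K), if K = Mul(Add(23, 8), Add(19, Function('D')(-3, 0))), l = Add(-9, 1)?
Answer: Rational(-4433, 7) ≈ -633.29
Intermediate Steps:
Function('D')(N, P) = 3 (Function('D')(N, P) = Add(-3, 6) = 3)
l = -8
K = 682 (K = Mul(Add(23, 8), Add(19, 3)) = Mul(31, 22) = 682)
Mul(Add(-1, Mul(Add(7, -9), Pow(Add(-20, l), -1))), K) = Mul(Add(-1, Mul(Add(7, -9), Pow(Add(-20, -8), -1))), 682) = Mul(Add(-1, Mul(-2, Pow(-28, -1))), 682) = Mul(Add(-1, Mul(-2, Rational(-1, 28))), 682) = Mul(Add(-1, Rational(1, 14)), 682) = Mul(Rational(-13, 14), 682) = Rational(-4433, 7)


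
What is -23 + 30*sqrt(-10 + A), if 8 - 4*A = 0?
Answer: -23 + 60*I*sqrt(2) ≈ -23.0 + 84.853*I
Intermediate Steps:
A = 2 (A = 2 - 1/4*0 = 2 + 0 = 2)
-23 + 30*sqrt(-10 + A) = -23 + 30*sqrt(-10 + 2) = -23 + 30*sqrt(-8) = -23 + 30*(2*I*sqrt(2)) = -23 + 60*I*sqrt(2)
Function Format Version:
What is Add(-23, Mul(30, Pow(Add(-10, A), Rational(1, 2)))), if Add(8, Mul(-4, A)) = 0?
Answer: Add(-23, Mul(60, I, Pow(2, Rational(1, 2)))) ≈ Add(-23.000, Mul(84.853, I))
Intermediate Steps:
A = 2 (A = Add(2, Mul(Rational(-1, 4), 0)) = Add(2, 0) = 2)
Add(-23, Mul(30, Pow(Add(-10, A), Rational(1, 2)))) = Add(-23, Mul(30, Pow(Add(-10, 2), Rational(1, 2)))) = Add(-23, Mul(30, Pow(-8, Rational(1, 2)))) = Add(-23, Mul(30, Mul(2, I, Pow(2, Rational(1, 2))))) = Add(-23, Mul(60, I, Pow(2, Rational(1, 2))))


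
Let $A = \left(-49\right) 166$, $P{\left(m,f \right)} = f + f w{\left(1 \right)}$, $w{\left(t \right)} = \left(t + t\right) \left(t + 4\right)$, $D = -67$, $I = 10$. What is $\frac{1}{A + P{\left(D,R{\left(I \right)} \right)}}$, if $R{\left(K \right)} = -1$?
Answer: $- \frac{1}{8145} \approx -0.00012277$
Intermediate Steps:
$w{\left(t \right)} = 2 t \left(4 + t\right)$
$P{\left(m,f \right)} = 11 f$ ($P{\left(m,f \right)} = f + f 2 \cdot 1 \left(4 + 1\right) = f + f 2 \cdot 1 \cdot 5 = f + f 10 = f + 10 f = 11 f$)
$A = -8134$
$\frac{1}{A + P{\left(D,R{\left(I \right)} \right)}} = \frac{1}{-8134 + 11 \left(-1\right)} = \frac{1}{-8134 - 11} = \frac{1}{-8145} = - \frac{1}{8145}$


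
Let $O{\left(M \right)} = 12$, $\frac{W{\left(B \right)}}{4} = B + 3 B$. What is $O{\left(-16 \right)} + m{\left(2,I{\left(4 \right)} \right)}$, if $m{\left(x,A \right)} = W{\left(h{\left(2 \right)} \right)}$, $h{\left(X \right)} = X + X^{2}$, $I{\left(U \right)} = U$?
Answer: $108$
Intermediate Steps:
$W{\left(B \right)} = 16 B$ ($W{\left(B \right)} = 4 \left(B + 3 B\right) = 4 \cdot 4 B = 16 B$)
$m{\left(x,A \right)} = 96$ ($m{\left(x,A \right)} = 16 \cdot 2 \left(1 + 2\right) = 16 \cdot 2 \cdot 3 = 16 \cdot 6 = 96$)
$O{\left(-16 \right)} + m{\left(2,I{\left(4 \right)} \right)} = 12 + 96 = 108$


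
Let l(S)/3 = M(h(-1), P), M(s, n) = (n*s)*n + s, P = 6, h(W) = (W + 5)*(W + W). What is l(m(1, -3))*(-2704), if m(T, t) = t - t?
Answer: 2401152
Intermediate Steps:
h(W) = 2*W*(5 + W) (h(W) = (5 + W)*(2*W) = 2*W*(5 + W))
M(s, n) = s + s*n² (M(s, n) = s*n² + s = s + s*n²)
m(T, t) = 0
l(S) = -888 (l(S) = 3*((2*(-1)*(5 - 1))*(1 + 6²)) = 3*((2*(-1)*4)*(1 + 36)) = 3*(-8*37) = 3*(-296) = -888)
l(m(1, -3))*(-2704) = -888*(-2704) = 2401152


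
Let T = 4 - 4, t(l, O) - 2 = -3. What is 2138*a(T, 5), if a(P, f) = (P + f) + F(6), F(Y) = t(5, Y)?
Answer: 8552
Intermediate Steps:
t(l, O) = -1 (t(l, O) = 2 - 3 = -1)
F(Y) = -1
T = 0
a(P, f) = -1 + P + f (a(P, f) = (P + f) - 1 = -1 + P + f)
2138*a(T, 5) = 2138*(-1 + 0 + 5) = 2138*4 = 8552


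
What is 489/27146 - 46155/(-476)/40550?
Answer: 8984457/440308120 ≈ 0.020405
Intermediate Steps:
489/27146 - 46155/(-476)/40550 = 489*(1/27146) - 46155*(-1/476)*(1/40550) = 489/27146 + (2715/28)*(1/40550) = 489/27146 + 543/227080 = 8984457/440308120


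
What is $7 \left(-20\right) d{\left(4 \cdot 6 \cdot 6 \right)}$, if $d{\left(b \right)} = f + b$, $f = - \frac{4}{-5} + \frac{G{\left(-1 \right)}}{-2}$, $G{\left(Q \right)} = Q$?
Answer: $-20342$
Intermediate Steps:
$f = \frac{13}{10}$ ($f = - \frac{4}{-5} - \frac{1}{-2} = \left(-4\right) \left(- \frac{1}{5}\right) - - \frac{1}{2} = \frac{4}{5} + \frac{1}{2} = \frac{13}{10} \approx 1.3$)
$d{\left(b \right)} = \frac{13}{10} + b$
$7 \left(-20\right) d{\left(4 \cdot 6 \cdot 6 \right)} = 7 \left(-20\right) \left(\frac{13}{10} + 4 \cdot 6 \cdot 6\right) = - 140 \left(\frac{13}{10} + 24 \cdot 6\right) = - 140 \left(\frac{13}{10} + 144\right) = \left(-140\right) \frac{1453}{10} = -20342$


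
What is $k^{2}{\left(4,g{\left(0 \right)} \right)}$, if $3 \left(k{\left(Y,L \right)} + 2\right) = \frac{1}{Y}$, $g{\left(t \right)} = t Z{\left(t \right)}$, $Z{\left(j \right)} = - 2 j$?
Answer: $\frac{529}{144} \approx 3.6736$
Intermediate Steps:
$g{\left(t \right)} = - 2 t^{2}$ ($g{\left(t \right)} = t \left(- 2 t\right) = - 2 t^{2}$)
$k{\left(Y,L \right)} = -2 + \frac{1}{3 Y}$
$k^{2}{\left(4,g{\left(0 \right)} \right)} = \left(-2 + \frac{1}{3 \cdot 4}\right)^{2} = \left(-2 + \frac{1}{3} \cdot \frac{1}{4}\right)^{2} = \left(-2 + \frac{1}{12}\right)^{2} = \left(- \frac{23}{12}\right)^{2} = \frac{529}{144}$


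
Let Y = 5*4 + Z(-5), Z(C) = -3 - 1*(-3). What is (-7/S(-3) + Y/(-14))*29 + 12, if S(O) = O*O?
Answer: -3275/63 ≈ -51.984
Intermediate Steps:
Z(C) = 0 (Z(C) = -3 + 3 = 0)
Y = 20 (Y = 5*4 + 0 = 20 + 0 = 20)
S(O) = O²
(-7/S(-3) + Y/(-14))*29 + 12 = (-7/((-3)²) + 20/(-14))*29 + 12 = (-7/9 + 20*(-1/14))*29 + 12 = (-7*⅑ - 10/7)*29 + 12 = (-7/9 - 10/7)*29 + 12 = -139/63*29 + 12 = -4031/63 + 12 = -3275/63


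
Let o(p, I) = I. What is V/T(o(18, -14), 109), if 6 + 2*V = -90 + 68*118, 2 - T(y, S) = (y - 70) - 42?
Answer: 991/32 ≈ 30.969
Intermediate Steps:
T(y, S) = 114 - y (T(y, S) = 2 - ((y - 70) - 42) = 2 - ((-70 + y) - 42) = 2 - (-112 + y) = 2 + (112 - y) = 114 - y)
V = 3964 (V = -3 + (-90 + 68*118)/2 = -3 + (-90 + 8024)/2 = -3 + (½)*7934 = -3 + 3967 = 3964)
V/T(o(18, -14), 109) = 3964/(114 - 1*(-14)) = 3964/(114 + 14) = 3964/128 = 3964*(1/128) = 991/32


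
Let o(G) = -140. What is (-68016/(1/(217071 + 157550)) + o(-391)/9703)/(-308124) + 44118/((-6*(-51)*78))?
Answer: 27320033227463735/330364852506 ≈ 82697.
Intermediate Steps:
(-68016/(1/(217071 + 157550)) + o(-391)/9703)/(-308124) + 44118/((-6*(-51)*78)) = (-68016/(1/(217071 + 157550)) - 140/9703)/(-308124) + 44118/((-6*(-51)*78)) = (-68016/(1/374621) - 140*1/9703)*(-1/308124) + 44118/((306*78)) = (-68016/1/374621 - 140/9703)*(-1/308124) + 44118/23868 = (-68016*374621 - 140/9703)*(-1/308124) + 44118*(1/23868) = (-25480221936 - 140/9703)*(-1/308124) + 817/442 = -247234593445148/9703*(-1/308124) + 817/442 = 61808648361287/747431793 + 817/442 = 27320033227463735/330364852506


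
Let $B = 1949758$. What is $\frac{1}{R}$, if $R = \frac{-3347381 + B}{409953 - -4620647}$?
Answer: $- \frac{5030600}{1397623} \approx -3.5994$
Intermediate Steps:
$R = - \frac{1397623}{5030600}$ ($R = \frac{-3347381 + 1949758}{409953 - -4620647} = - \frac{1397623}{409953 + 4620647} = - \frac{1397623}{5030600} \approx -0.27782$)
$\frac{1}{R} = \frac{1}{- \frac{1397623}{5030600}} = - \frac{5030600}{1397623}$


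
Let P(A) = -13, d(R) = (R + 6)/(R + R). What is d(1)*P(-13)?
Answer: -91/2 ≈ -45.500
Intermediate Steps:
d(R) = (6 + R)/(2*R) (d(R) = (6 + R)/((2*R)) = (6 + R)*(1/(2*R)) = (6 + R)/(2*R))
d(1)*P(-13) = ((½)*(6 + 1)/1)*(-13) = ((½)*1*7)*(-13) = (7/2)*(-13) = -91/2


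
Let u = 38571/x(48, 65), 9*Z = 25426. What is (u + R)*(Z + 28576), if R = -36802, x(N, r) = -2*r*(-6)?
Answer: -6924425437/6 ≈ -1.1541e+9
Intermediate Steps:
Z = 25426/9 (Z = (1/9)*25426 = 25426/9 ≈ 2825.1)
x(N, r) = 12*r
u = 989/20 (u = 38571/((12*65)) = 38571/780 = 38571*(1/780) = 989/20 ≈ 49.450)
(u + R)*(Z + 28576) = (989/20 - 36802)*(25426/9 + 28576) = -735051/20*282610/9 = -6924425437/6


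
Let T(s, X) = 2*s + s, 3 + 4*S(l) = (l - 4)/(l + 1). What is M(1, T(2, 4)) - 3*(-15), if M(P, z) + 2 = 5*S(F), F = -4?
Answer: 511/12 ≈ 42.583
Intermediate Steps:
S(l) = -3/4 + (-4 + l)/(4*(1 + l)) (S(l) = -3/4 + ((l - 4)/(l + 1))/4 = -3/4 + ((-4 + l)/(1 + l))/4 = -3/4 + (-4 + l)/(4*(1 + l)))
T(s, X) = 3*s
M(P, z) = -29/12 (M(P, z) = -2 + 5*((-7 - 2*(-4))/(4*(1 - 4))) = -2 + 5*((1/4)*(-7 + 8)/(-3)) = -2 + 5*((1/4)*(-1/3)*1) = -2 + 5*(-1/12) = -2 - 5/12 = -29/12)
M(1, T(2, 4)) - 3*(-15) = -29/12 - 3*(-15) = -29/12 + 45 = 511/12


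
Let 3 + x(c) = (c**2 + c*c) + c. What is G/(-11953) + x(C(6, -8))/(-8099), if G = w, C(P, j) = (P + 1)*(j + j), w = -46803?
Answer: 6196556/7446719 ≈ 0.83212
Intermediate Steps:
C(P, j) = 2*j*(1 + P) (C(P, j) = (1 + P)*(2*j) = 2*j*(1 + P))
G = -46803
x(c) = -3 + c + 2*c**2 (x(c) = -3 + ((c**2 + c*c) + c) = -3 + ((c**2 + c**2) + c) = -3 + (2*c**2 + c) = -3 + (c + 2*c**2) = -3 + c + 2*c**2)
G/(-11953) + x(C(6, -8))/(-8099) = -46803/(-11953) + (-3 + 2*(-8)*(1 + 6) + 2*(2*(-8)*(1 + 6))**2)/(-8099) = -46803*(-1/11953) + (-3 + 2*(-8)*7 + 2*(2*(-8)*7)**2)*(-1/8099) = 46803/11953 + (-3 - 112 + 2*(-112)**2)*(-1/8099) = 46803/11953 + (-3 - 112 + 2*12544)*(-1/8099) = 46803/11953 + (-3 - 112 + 25088)*(-1/8099) = 46803/11953 + 24973*(-1/8099) = 46803/11953 - 1921/623 = 6196556/7446719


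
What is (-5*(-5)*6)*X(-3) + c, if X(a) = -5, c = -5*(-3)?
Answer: -735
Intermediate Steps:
c = 15
(-5*(-5)*6)*X(-3) + c = (-5*(-5)*6)*(-5) + 15 = (25*6)*(-5) + 15 = 150*(-5) + 15 = -750 + 15 = -735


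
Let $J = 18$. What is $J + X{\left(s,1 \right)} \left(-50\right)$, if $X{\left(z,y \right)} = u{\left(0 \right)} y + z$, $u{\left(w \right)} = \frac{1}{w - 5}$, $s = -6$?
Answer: $328$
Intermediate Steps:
$u{\left(w \right)} = \frac{1}{-5 + w}$
$X{\left(z,y \right)} = z - \frac{y}{5}$ ($X{\left(z,y \right)} = \frac{y}{-5 + 0} + z = \frac{y}{-5} + z = - \frac{y}{5} + z = z - \frac{y}{5}$)
$J + X{\left(s,1 \right)} \left(-50\right) = 18 + \left(-6 - \frac{1}{5}\right) \left(-50\right) = 18 - -310 = 18 + 310 = 328$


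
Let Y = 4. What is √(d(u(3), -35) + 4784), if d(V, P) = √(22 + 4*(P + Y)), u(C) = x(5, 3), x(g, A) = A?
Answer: √(4784 + I*√102) ≈ 69.167 + 0.073*I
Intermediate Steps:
u(C) = 3
d(V, P) = √(38 + 4*P) (d(V, P) = √(22 + 4*(P + 4)) = √(22 + 4*(4 + P)) = √(22 + (16 + 4*P)) = √(38 + 4*P))
√(d(u(3), -35) + 4784) = √(√(38 + 4*(-35)) + 4784) = √(√(38 - 140) + 4784) = √(√(-102) + 4784) = √(I*√102 + 4784) = √(4784 + I*√102)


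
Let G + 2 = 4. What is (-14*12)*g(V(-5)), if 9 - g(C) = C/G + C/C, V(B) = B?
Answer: -1764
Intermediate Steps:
G = 2 (G = -2 + 4 = 2)
g(C) = 8 - C/2 (g(C) = 9 - (C/2 + C/C) = 9 - (C*(½) + 1) = 9 - (C/2 + 1) = 9 - (1 + C/2) = 9 + (-1 - C/2) = 8 - C/2)
(-14*12)*g(V(-5)) = (-14*12)*(8 - ½*(-5)) = -168*(8 + 5/2) = -168*21/2 = -1764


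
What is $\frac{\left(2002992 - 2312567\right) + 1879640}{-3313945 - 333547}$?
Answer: $- \frac{1570065}{3647492} \approx -0.43045$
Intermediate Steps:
$\frac{\left(2002992 - 2312567\right) + 1879640}{-3313945 - 333547} = \frac{\left(2002992 - 2312567\right) + 1879640}{-3647492} = \left(-309575 + 1879640\right) \left(- \frac{1}{3647492}\right) = 1570065 \left(- \frac{1}{3647492}\right) = - \frac{1570065}{3647492}$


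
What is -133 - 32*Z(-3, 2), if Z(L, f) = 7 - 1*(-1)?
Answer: -389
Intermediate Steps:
Z(L, f) = 8 (Z(L, f) = 7 + 1 = 8)
-133 - 32*Z(-3, 2) = -133 - 32*8 = -133 - 256 = -389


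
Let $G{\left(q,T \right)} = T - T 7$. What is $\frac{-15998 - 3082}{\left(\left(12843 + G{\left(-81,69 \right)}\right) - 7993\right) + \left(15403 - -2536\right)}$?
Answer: $- \frac{3816}{4475} \approx -0.85274$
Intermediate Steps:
$G{\left(q,T \right)} = - 6 T$ ($G{\left(q,T \right)} = T - 7 T = - 6 T$)
$\frac{-15998 - 3082}{\left(\left(12843 + G{\left(-81,69 \right)}\right) - 7993\right) + \left(15403 - -2536\right)} = \frac{-15998 - 3082}{\left(\left(12843 - 414\right) - 7993\right) + \left(15403 - -2536\right)} = - \frac{19080}{\left(\left(12843 - 414\right) - 7993\right) + \left(15403 + 2536\right)} = - \frac{19080}{\left(12429 - 7993\right) + 17939} = - \frac{19080}{4436 + 17939} = - \frac{19080}{22375} = \left(-19080\right) \frac{1}{22375} = - \frac{3816}{4475}$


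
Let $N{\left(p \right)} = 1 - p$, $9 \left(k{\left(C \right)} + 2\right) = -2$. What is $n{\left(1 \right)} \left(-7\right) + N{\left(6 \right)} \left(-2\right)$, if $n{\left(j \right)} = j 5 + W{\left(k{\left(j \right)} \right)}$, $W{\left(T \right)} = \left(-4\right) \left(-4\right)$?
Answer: $-137$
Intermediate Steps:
$k{\left(C \right)} = - \frac{20}{9}$ ($k{\left(C \right)} = -2 + \frac{1}{9} \left(-2\right) = -2 - \frac{2}{9} = - \frac{20}{9}$)
$W{\left(T \right)} = 16$
$n{\left(j \right)} = 16 + 5 j$ ($n{\left(j \right)} = j 5 + 16 = 5 j + 16 = 16 + 5 j$)
$n{\left(1 \right)} \left(-7\right) + N{\left(6 \right)} \left(-2\right) = \left(16 + 5 \cdot 1\right) \left(-7\right) + \left(1 - 6\right) \left(-2\right) = \left(16 + 5\right) \left(-7\right) + \left(1 - 6\right) \left(-2\right) = 21 \left(-7\right) - -10 = -147 + 10 = -137$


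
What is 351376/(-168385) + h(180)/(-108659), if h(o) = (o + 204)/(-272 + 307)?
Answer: -38182012208/18296545715 ≈ -2.0868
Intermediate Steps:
h(o) = 204/35 + o/35 (h(o) = (204 + o)/35 = (204 + o)*(1/35) = 204/35 + o/35)
351376/(-168385) + h(180)/(-108659) = 351376/(-168385) + (204/35 + (1/35)*180)/(-108659) = 351376*(-1/168385) + (204/35 + 36/7)*(-1/108659) = -351376/168385 + (384/35)*(-1/108659) = -351376/168385 - 384/3803065 = -38182012208/18296545715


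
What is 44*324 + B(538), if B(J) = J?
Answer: 14794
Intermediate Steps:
44*324 + B(538) = 44*324 + 538 = 14256 + 538 = 14794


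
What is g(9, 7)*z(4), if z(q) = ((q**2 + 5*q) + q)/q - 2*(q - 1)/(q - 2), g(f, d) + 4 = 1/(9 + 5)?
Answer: -55/2 ≈ -27.500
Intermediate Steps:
g(f, d) = -55/14 (g(f, d) = -4 + 1/(9 + 5) = -4 + 1/14 = -55/14)
z(q) = (q**2 + 6*q)/q - 2*(-1 + q)/(-2 + q)
g(9, 7)*z(4) = -55*(-10 + 4**2 + 2*4)/(14*(-2 + 4)) = -55*(-10 + 16 + 8)/(14*2) = -55*14/28 = -55/14*7 = -55/2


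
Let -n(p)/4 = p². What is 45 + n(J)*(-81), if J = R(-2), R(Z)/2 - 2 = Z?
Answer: 45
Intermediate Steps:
R(Z) = 4 + 2*Z
J = 0 (J = 4 + 2*(-2) = 4 - 4 = 0)
n(p) = -4*p²
45 + n(J)*(-81) = 45 - 4*0²*(-81) = 45 - 4*0*(-81) = 45 + 0*(-81) = 45 + 0 = 45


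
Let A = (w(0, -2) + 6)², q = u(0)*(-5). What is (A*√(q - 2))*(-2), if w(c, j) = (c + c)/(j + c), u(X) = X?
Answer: -72*I*√2 ≈ -101.82*I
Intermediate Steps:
w(c, j) = 2*c/(c + j) (w(c, j) = (2*c)/(c + j) = 2*c/(c + j))
q = 0 (q = 0*(-5) = 0)
A = 36 (A = (2*0/(0 - 2) + 6)² = (2*0/(-2) + 6)² = (2*0*(-½) + 6)² = (0 + 6)² = 6² = 36)
(A*√(q - 2))*(-2) = (36*√(0 - 2))*(-2) = (36*√(-2))*(-2) = (36*(I*√2))*(-2) = (36*I*√2)*(-2) = -72*I*√2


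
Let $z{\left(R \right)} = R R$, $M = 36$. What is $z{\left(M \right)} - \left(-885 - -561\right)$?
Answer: $1620$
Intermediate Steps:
$z{\left(R \right)} = R^{2}$
$z{\left(M \right)} - \left(-885 - -561\right) = 36^{2} - \left(-885 - -561\right) = 1296 - \left(-885 + 561\right) = 1296 - -324 = 1296 + 324 = 1620$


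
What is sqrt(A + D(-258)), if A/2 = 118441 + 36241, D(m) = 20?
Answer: 6*sqrt(8594) ≈ 556.22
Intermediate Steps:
A = 309364 (A = 2*(118441 + 36241) = 2*154682 = 309364)
sqrt(A + D(-258)) = sqrt(309364 + 20) = sqrt(309384) = 6*sqrt(8594)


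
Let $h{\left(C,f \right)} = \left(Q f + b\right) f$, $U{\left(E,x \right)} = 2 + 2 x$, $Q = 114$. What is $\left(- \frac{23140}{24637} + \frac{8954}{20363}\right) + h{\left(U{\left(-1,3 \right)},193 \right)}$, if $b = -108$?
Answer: $\frac{2119883312686080}{501683231} \approx 4.2255 \cdot 10^{6}$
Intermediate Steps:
$h{\left(C,f \right)} = f \left(-108 + 114 f\right)$ ($h{\left(C,f \right)} = \left(114 f - 108\right) f = \left(-108 + 114 f\right) f = f \left(-108 + 114 f\right)$)
$\left(- \frac{23140}{24637} + \frac{8954}{20363}\right) + h{\left(U{\left(-1,3 \right)},193 \right)} = \left(- \frac{23140}{24637} + \frac{8954}{20363}\right) + 6 \cdot 193 \left(-18 + 19 \cdot 193\right) = \left(\left(-23140\right) \frac{1}{24637} + 8954 \cdot \frac{1}{20363}\right) + 6 \cdot 193 \left(-18 + 3667\right) = \left(- \frac{23140}{24637} + \frac{8954}{20363}\right) + 6 \cdot 193 \cdot 3649 = - \frac{250600122}{501683231} + 4225542 = \frac{2119883312686080}{501683231}$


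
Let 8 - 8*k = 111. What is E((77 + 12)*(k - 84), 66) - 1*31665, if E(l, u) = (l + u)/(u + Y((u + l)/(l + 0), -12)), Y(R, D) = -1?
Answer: -16534247/520 ≈ -31797.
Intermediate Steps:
k = -103/8 (k = 1 - ⅛*111 = 1 - 111/8 = -103/8 ≈ -12.875)
E(l, u) = (l + u)/(-1 + u) (E(l, u) = (l + u)/(u - 1) = (l + u)/(-1 + u))
E((77 + 12)*(k - 84), 66) - 1*31665 = ((77 + 12)*(-103/8 - 84) + 66)/(-1 + 66) - 1*31665 = (89*(-775/8) + 66)/65 - 31665 = (-68975/8 + 66)/65 - 31665 = (1/65)*(-68447/8) - 31665 = -68447/520 - 31665 = -16534247/520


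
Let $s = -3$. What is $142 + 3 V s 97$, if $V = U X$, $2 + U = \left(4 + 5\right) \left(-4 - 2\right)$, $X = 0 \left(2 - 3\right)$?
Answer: $142$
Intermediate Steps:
$X = 0$ ($X = 0 \left(-1\right) = 0$)
$U = -56$ ($U = -2 + \left(4 + 5\right) \left(-4 - 2\right) = -2 + 9 \left(-6\right) = -2 - 54 = -56$)
$V = 0$ ($V = \left(-56\right) 0 = 0$)
$142 + 3 V s 97 = 142 + 3 \cdot 0 \left(-3\right) 97 = 142 + 0 \left(-3\right) 97 = 142 + 0 \cdot 97 = 142 + 0 = 142$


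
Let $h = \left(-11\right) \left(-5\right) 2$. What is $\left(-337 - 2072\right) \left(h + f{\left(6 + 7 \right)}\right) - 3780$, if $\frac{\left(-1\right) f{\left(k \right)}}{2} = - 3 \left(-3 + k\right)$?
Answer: $-413310$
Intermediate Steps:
$f{\left(k \right)} = -18 + 6 k$ ($f{\left(k \right)} = - 2 \left(- 3 \left(-3 + k\right)\right) = - 2 \left(9 - 3 k\right) = -18 + 6 k$)
$h = 110$ ($h = 55 \cdot 2 = 110$)
$\left(-337 - 2072\right) \left(h + f{\left(6 + 7 \right)}\right) - 3780 = \left(-337 - 2072\right) \left(110 - \left(18 - 6 \left(6 + 7\right)\right)\right) - 3780 = - 2409 \left(110 + \left(-18 + 6 \cdot 13\right)\right) - 3780 = - 2409 \left(110 + \left(-18 + 78\right)\right) - 3780 = - 2409 \left(110 + 60\right) - 3780 = \left(-2409\right) 170 - 3780 = -409530 - 3780 = -413310$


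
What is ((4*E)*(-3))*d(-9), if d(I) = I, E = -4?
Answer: -432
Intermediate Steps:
((4*E)*(-3))*d(-9) = ((4*(-4))*(-3))*(-9) = -16*(-3)*(-9) = 48*(-9) = -432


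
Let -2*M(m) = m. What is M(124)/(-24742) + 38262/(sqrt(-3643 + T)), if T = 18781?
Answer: 31/12371 + 6377*sqrt(2)/29 ≈ 310.98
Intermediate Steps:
M(m) = -m/2
M(124)/(-24742) + 38262/(sqrt(-3643 + T)) = -1/2*124/(-24742) + 38262/(sqrt(-3643 + 18781)) = -62*(-1/24742) + 38262/(sqrt(15138)) = 31/12371 + 38262/((87*sqrt(2))) = 31/12371 + 38262*(sqrt(2)/174) = 31/12371 + 6377*sqrt(2)/29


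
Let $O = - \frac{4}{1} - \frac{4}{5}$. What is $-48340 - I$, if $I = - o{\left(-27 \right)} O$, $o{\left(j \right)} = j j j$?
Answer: $\frac{230692}{5} \approx 46138.0$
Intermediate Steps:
$o{\left(j \right)} = j^{3}$ ($o{\left(j \right)} = j^{2} j = j^{3}$)
$O = - \frac{24}{5}$ ($O = \left(-4\right) 1 - \frac{4}{5} = -4 - \frac{4}{5} = - \frac{24}{5} \approx -4.8$)
$I = - \frac{472392}{5}$ ($I = - \frac{\left(-27\right)^{3} \left(-24\right)}{5} = - \frac{\left(-19683\right) \left(-24\right)}{5} = \left(-1\right) \frac{472392}{5} = - \frac{472392}{5} \approx -94478.0$)
$-48340 - I = -48340 - - \frac{472392}{5} = -48340 + \frac{472392}{5} = \frac{230692}{5}$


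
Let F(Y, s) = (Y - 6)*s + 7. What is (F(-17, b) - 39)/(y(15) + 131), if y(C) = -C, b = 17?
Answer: -423/116 ≈ -3.6466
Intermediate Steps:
F(Y, s) = 7 + s*(-6 + Y) (F(Y, s) = (-6 + Y)*s + 7 = s*(-6 + Y) + 7 = 7 + s*(-6 + Y))
(F(-17, b) - 39)/(y(15) + 131) = ((7 - 6*17 - 17*17) - 39)/(-1*15 + 131) = ((7 - 102 - 289) - 39)/(-15 + 131) = (-384 - 39)/116 = -423*1/116 = -423/116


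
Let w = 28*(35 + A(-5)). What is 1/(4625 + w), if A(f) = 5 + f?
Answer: 1/5605 ≈ 0.00017841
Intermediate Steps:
w = 980 (w = 28*(35 + (5 - 5)) = 28*(35 + 0) = 28*35 = 980)
1/(4625 + w) = 1/(4625 + 980) = 1/5605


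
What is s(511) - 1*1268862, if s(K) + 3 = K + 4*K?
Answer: -1266310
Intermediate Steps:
s(K) = -3 + 5*K (s(K) = -3 + (K + 4*K) = -3 + 5*K)
s(511) - 1*1268862 = (-3 + 5*511) - 1*1268862 = (-3 + 2555) - 1268862 = 2552 - 1268862 = -1266310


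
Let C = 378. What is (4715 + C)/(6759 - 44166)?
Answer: -5093/37407 ≈ -0.13615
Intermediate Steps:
(4715 + C)/(6759 - 44166) = (4715 + 378)/(6759 - 44166) = 5093/(-37407) = 5093*(-1/37407) = -5093/37407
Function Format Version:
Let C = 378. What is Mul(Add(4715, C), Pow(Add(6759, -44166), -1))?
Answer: Rational(-5093, 37407) ≈ -0.13615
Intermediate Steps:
Mul(Add(4715, C), Pow(Add(6759, -44166), -1)) = Mul(Add(4715, 378), Pow(Add(6759, -44166), -1)) = Mul(5093, Pow(-37407, -1)) = Mul(5093, Rational(-1, 37407)) = Rational(-5093, 37407)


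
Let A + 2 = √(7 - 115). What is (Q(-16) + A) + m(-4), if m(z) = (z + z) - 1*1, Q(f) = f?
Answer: -27 + 6*I*√3 ≈ -27.0 + 10.392*I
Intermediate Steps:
A = -2 + 6*I*√3 (A = -2 + √(7 - 115) = -2 + √(-108) = -2 + 6*I*√3 ≈ -2.0 + 10.392*I)
m(z) = -1 + 2*z (m(z) = 2*z - 1 = -1 + 2*z)
(Q(-16) + A) + m(-4) = (-16 + (-2 + 6*I*√3)) + (-1 + 2*(-4)) = (-18 + 6*I*√3) + (-1 - 8) = (-18 + 6*I*√3) - 9 = -27 + 6*I*√3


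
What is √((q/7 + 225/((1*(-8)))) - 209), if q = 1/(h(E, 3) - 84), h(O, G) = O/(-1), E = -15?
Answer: I*√885106194/1932 ≈ 15.399*I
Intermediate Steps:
h(O, G) = -O (h(O, G) = O*(-1) = -O)
q = -1/69 (q = 1/(-1*(-15) - 84) = 1/(15 - 84) = 1/(-69) = -1/69 ≈ -0.014493)
√((q/7 + 225/((1*(-8)))) - 209) = √((-1/69/7 + 225/((1*(-8)))) - 209) = √((-1/69*⅐ + 225/(-8)) - 209) = √((-1/483 + 225*(-⅛)) - 209) = √((-1/483 - 225/8) - 209) = √(-108683/3864 - 209) = √(-916259/3864) = I*√885106194/1932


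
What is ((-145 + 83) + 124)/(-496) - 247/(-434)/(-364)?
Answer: -769/6076 ≈ -0.12656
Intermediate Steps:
((-145 + 83) + 124)/(-496) - 247/(-434)/(-364) = (-62 + 124)*(-1/496) - 247*(-1/434)*(-1/364) = 62*(-1/496) + (247/434)*(-1/364) = -⅛ - 19/12152 = -769/6076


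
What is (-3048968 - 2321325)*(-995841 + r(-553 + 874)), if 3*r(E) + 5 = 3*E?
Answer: 16038729113545/3 ≈ 5.3462e+12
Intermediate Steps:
r(E) = -5/3 + E (r(E) = -5/3 + (3*E)/3 = -5/3 + E)
(-3048968 - 2321325)*(-995841 + r(-553 + 874)) = (-3048968 - 2321325)*(-995841 + (-5/3 + (-553 + 874))) = -5370293*(-995841 + (-5/3 + 321)) = -5370293*(-995841 + 958/3) = -5370293*(-2986565/3) = 16038729113545/3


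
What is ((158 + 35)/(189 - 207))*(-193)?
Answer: 37249/18 ≈ 2069.4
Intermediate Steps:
((158 + 35)/(189 - 207))*(-193) = (193/(-18))*(-193) = (193*(-1/18))*(-193) = -193/18*(-193) = 37249/18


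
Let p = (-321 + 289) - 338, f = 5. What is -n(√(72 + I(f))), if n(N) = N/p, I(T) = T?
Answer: √77/370 ≈ 0.023716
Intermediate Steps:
p = -370 (p = -32 - 338 = -370)
n(N) = -N/370 (n(N) = N/(-370) = N*(-1/370) = -N/370)
-n(√(72 + I(f))) = -(-1)*√(72 + 5)/370 = -(-1)*√77/370 = √77/370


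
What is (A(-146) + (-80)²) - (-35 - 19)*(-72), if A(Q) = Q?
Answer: 2366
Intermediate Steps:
(A(-146) + (-80)²) - (-35 - 19)*(-72) = (-146 + (-80)²) - (-35 - 19)*(-72) = (-146 + 6400) - (-54)*(-72) = 6254 - 1*3888 = 6254 - 3888 = 2366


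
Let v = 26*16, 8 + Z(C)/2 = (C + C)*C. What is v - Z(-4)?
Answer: 368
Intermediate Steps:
Z(C) = -16 + 4*C² (Z(C) = -16 + 2*((C + C)*C) = -16 + 2*((2*C)*C) = -16 + 2*(2*C²) = -16 + 4*C²)
v = 416
v - Z(-4) = 416 - (-16 + 4*(-4)²) = 416 - (-16 + 4*16) = 416 - (-16 + 64) = 416 - 1*48 = 416 - 48 = 368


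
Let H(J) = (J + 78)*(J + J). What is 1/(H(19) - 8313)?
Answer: -1/4627 ≈ -0.00021612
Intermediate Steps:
H(J) = 2*J*(78 + J) (H(J) = (78 + J)*(2*J) = 2*J*(78 + J))
1/(H(19) - 8313) = 1/(2*19*(78 + 19) - 8313) = 1/(2*19*97 - 8313) = 1/(3686 - 8313) = 1/(-4627) = -1/4627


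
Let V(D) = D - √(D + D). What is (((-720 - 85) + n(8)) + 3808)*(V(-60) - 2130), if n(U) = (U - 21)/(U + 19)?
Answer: -59179640/9 - 162136*I*√30/27 ≈ -6.5755e+6 - 32891.0*I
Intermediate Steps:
n(U) = (-21 + U)/(19 + U)
V(D) = D - √2*√D (V(D) = D - √(2*D) = D - √2*√D)
(((-720 - 85) + n(8)) + 3808)*(V(-60) - 2130) = (((-720 - 85) + (-21 + 8)/(19 + 8)) + 3808)*((-60 - √2*√(-60)) - 2130) = ((-805 - 13/27) + 3808)*((-60 - √2*2*I*√15) - 2130) = ((-805 + (1/27)*(-13)) + 3808)*((-60 - 2*I*√30) - 2130) = ((-805 - 13/27) + 3808)*(-2190 - 2*I*√30) = (-21748/27 + 3808)*(-2190 - 2*I*√30) = 81068*(-2190 - 2*I*√30)/27 = -59179640/9 - 162136*I*√30/27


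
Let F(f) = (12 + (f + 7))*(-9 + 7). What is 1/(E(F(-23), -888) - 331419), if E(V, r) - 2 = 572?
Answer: -1/330845 ≈ -3.0226e-6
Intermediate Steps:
F(f) = -38 - 2*f (F(f) = (12 + (7 + f))*(-2) = (19 + f)*(-2) = -38 - 2*f)
E(V, r) = 574 (E(V, r) = 2 + 572 = 574)
1/(E(F(-23), -888) - 331419) = 1/(574 - 331419) = 1/(-330845) = -1/330845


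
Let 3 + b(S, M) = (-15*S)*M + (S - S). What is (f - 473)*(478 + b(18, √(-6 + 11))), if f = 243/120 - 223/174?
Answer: -156128035/696 + 14791077*√5/116 ≈ 60798.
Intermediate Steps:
b(S, M) = -3 - 15*M*S (b(S, M) = -3 + ((-15*S)*M + (S - S)) = -3 + (-15*M*S + 0) = -3 - 15*M*S)
f = 2587/3480 (f = 243*(1/120) - 223*1/174 = 81/40 - 223/174 = 2587/3480 ≈ 0.74339)
(f - 473)*(478 + b(18, √(-6 + 11))) = (2587/3480 - 473)*(478 + (-3 - 15*√(-6 + 11)*18)) = -1643453*(478 + (-3 - 15*√5*18))/3480 = -1643453*(478 + (-3 - 270*√5))/3480 = -1643453*(475 - 270*√5)/3480 = -156128035/696 + 14791077*√5/116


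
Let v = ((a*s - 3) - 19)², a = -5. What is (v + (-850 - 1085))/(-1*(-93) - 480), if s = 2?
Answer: 911/387 ≈ 2.3540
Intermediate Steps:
v = 1024 (v = ((-5*2 - 3) - 19)² = ((-10 - 3) - 19)² = (-13 - 19)² = (-32)² = 1024)
(v + (-850 - 1085))/(-1*(-93) - 480) = (1024 + (-850 - 1085))/(-1*(-93) - 480) = (1024 - 1935)/(93 - 480) = -911/(-387) = -911*(-1/387) = 911/387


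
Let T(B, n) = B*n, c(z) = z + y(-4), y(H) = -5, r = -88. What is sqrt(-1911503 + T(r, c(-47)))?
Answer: I*sqrt(1906927) ≈ 1380.9*I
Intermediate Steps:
c(z) = -5 + z (c(z) = z - 5 = -5 + z)
sqrt(-1911503 + T(r, c(-47))) = sqrt(-1911503 - 88*(-5 - 47)) = sqrt(-1911503 - 88*(-52)) = sqrt(-1911503 + 4576) = sqrt(-1906927) = I*sqrt(1906927)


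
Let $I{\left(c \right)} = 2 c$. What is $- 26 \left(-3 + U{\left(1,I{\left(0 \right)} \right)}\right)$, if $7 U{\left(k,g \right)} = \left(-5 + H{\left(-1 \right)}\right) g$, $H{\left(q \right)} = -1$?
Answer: $78$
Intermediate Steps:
$U{\left(k,g \right)} = - \frac{6 g}{7}$ ($U{\left(k,g \right)} = \frac{\left(-5 - 1\right) g}{7} = \frac{\left(-6\right) g}{7} = - \frac{6 g}{7}$)
$- 26 \left(-3 + U{\left(1,I{\left(0 \right)} \right)}\right) = - 26 \left(-3 - \frac{6 \cdot 2 \cdot 0}{7}\right) = - 26 \left(-3 - 0\right) = - 26 \left(-3 + 0\right) = \left(-26\right) \left(-3\right) = 78$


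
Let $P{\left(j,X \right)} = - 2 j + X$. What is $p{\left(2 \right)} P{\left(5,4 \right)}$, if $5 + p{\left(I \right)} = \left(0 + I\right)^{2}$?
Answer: $6$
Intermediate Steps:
$P{\left(j,X \right)} = X - 2 j$
$p{\left(I \right)} = -5 + I^{2}$ ($p{\left(I \right)} = -5 + \left(0 + I\right)^{2} = -5 + I^{2}$)
$p{\left(2 \right)} P{\left(5,4 \right)} = \left(-5 + 2^{2}\right) \left(4 - 10\right) = \left(-5 + 4\right) \left(4 - 10\right) = \left(-1\right) \left(-6\right) = 6$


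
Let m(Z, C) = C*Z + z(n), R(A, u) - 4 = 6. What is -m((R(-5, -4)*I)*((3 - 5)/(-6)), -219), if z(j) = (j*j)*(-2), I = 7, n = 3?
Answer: 5128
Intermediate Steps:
R(A, u) = 10 (R(A, u) = 4 + 6 = 10)
z(j) = -2*j**2 (z(j) = j**2*(-2) = -2*j**2)
m(Z, C) = -18 + C*Z (m(Z, C) = C*Z - 2*3**2 = C*Z - 2*9 = C*Z - 18 = -18 + C*Z)
-m((R(-5, -4)*I)*((3 - 5)/(-6)), -219) = -(-18 - 219*10*7*(3 - 5)/(-6)) = -(-18 - 15330*(-2*(-1/6))) = -(-18 - 15330/3) = -(-18 - 219*70/3) = -(-18 - 5110) = -1*(-5128) = 5128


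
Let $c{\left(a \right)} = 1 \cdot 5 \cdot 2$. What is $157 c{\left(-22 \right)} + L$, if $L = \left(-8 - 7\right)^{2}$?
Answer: $1795$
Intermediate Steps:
$c{\left(a \right)} = 10$ ($c{\left(a \right)} = 5 \cdot 2 = 10$)
$L = 225$ ($L = \left(-15\right)^{2} = 225$)
$157 c{\left(-22 \right)} + L = 157 \cdot 10 + 225 = 1570 + 225 = 1795$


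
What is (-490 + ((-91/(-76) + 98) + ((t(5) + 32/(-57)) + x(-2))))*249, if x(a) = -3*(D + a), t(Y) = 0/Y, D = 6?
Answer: -7633261/76 ≈ -1.0044e+5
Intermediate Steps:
t(Y) = 0
x(a) = -18 - 3*a (x(a) = -3*(6 + a) = -18 - 3*a)
(-490 + ((-91/(-76) + 98) + ((t(5) + 32/(-57)) + x(-2))))*249 = (-490 + ((-91/(-76) + 98) + ((0 + 32/(-57)) + (-18 - 3*(-2)))))*249 = (-490 + ((-91*(-1/76) + 98) + ((0 + 32*(-1/57)) + (-18 + 6))))*249 = (-490 + ((91/76 + 98) + ((0 - 32/57) - 12)))*249 = (-490 + (7539/76 + (-32/57 - 12)))*249 = (-490 + (7539/76 - 716/57))*249 = (-490 + 19753/228)*249 = -91967/228*249 = -7633261/76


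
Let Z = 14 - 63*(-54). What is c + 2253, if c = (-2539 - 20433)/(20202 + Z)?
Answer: 26594191/11809 ≈ 2252.0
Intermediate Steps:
Z = 3416 (Z = 14 + 3402 = 3416)
c = -11486/11809 (c = (-2539 - 20433)/(20202 + 3416) = -22972/23618 = -22972*1/23618 = -11486/11809 ≈ -0.97265)
c + 2253 = -11486/11809 + 2253 = 26594191/11809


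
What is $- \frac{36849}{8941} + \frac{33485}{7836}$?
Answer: $\frac{10640621}{70061676} \approx 0.15188$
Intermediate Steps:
$- \frac{36849}{8941} + \frac{33485}{7836} = \frac{10640621}{70061676}$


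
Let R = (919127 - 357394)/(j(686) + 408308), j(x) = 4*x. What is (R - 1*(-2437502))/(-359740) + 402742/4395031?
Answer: -4344005942678215787/649901349306840880 ≈ -6.6841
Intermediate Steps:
R = 561733/411052 (R = (919127 - 357394)/(4*686 + 408308) = 561733/(2744 + 408308) = 561733/411052 ≈ 1.3666)
(R - 1*(-2437502))/(-359740) + 402742/4395031 = (561733/411052 - 1*(-2437502))/(-359740) + 402742/4395031 = (561733/411052 + 2437502)*(-1/359740) + 402742*(1/4395031) = (1001940633837/411052)*(-1/359740) + 402742/4395031 = -1001940633837/147871846480 + 402742/4395031 = -4344005942678215787/649901349306840880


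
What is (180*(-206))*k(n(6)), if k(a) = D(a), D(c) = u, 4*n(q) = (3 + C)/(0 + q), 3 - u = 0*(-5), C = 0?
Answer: -111240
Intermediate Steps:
u = 3 (u = 3 - 0*(-5) = 3 - 1*0 = 3 + 0 = 3)
n(q) = 3/(4*q) (n(q) = ((3 + 0)/(0 + q))/4 = (3/q)/4 = 3/(4*q))
D(c) = 3
k(a) = 3
(180*(-206))*k(n(6)) = (180*(-206))*3 = -37080*3 = -111240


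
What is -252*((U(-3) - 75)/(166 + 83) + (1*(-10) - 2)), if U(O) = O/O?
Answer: 257208/83 ≈ 3098.9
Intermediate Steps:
U(O) = 1
-252*((U(-3) - 75)/(166 + 83) + (1*(-10) - 2)) = -252*((1 - 75)/(166 + 83) + (1*(-10) - 2)) = -252*(-74/249 + (-10 - 2)) = -252*(-74*1/249 - 12) = -252*(-74/249 - 12) = -252*(-3062/249) = 257208/83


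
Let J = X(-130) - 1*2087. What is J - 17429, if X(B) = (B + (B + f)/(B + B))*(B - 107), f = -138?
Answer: 718231/65 ≈ 11050.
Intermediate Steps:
X(B) = (-107 + B)*(B + (-138 + B)/(2*B)) (X(B) = (B + (B - 138)/(B + B))*(B - 107) = (B + (-138 + B)/((2*B)))*(-107 + B) = (B + (-138 + B)*(1/(2*B)))*(-107 + B) = (B + (-138 + B)/(2*B))*(-107 + B) = (-107 + B)*(B + (-138 + B)/(2*B)))
J = 1851116/65 (J = (-245/2 + (-130)² + 7383/(-130) - 213/2*(-130)) - 1*2087 = (-245/2 + 16900 + 7383*(-1/130) + 13845) - 2087 = (-245/2 + 16900 - 7383/130 + 13845) - 2087 = 1986771/65 - 2087 = 1851116/65 ≈ 28479.)
J - 17429 = 1851116/65 - 17429 = 718231/65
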